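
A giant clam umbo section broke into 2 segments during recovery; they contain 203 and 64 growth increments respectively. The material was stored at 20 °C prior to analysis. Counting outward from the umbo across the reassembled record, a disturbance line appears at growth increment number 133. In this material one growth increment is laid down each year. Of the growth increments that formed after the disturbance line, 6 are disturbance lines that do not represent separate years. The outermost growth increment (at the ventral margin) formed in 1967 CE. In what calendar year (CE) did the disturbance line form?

1839 CE

Total growth increments = 203 + 64 = 267.
Between growth increment 133 and the ventral margin there are 267 − 133 = 134 growth increments.
Removing the 6 false growth increments leaves 134 − 6 = 128 true growth increments beyond the disturbance line.
The growth increment at the ventral margin is 1967 CE, so the disturbance line dates to 1967 − 128 = 1839 CE.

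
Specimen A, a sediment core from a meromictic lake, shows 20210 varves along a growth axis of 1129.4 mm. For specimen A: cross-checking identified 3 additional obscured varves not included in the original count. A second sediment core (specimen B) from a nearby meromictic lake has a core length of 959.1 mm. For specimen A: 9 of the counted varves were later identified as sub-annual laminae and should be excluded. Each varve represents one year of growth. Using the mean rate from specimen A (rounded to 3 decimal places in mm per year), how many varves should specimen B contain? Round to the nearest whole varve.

17127 varves

Specimen A: adjusted count: 20210 − 9 + 3 = 20204 varves.
A: Mean rate = 1129.4 mm / 20204 years ≈ 0.056 mm/year.
For B, 959.1 / 0.056 = 17126.79 years ≈ 17127 varves.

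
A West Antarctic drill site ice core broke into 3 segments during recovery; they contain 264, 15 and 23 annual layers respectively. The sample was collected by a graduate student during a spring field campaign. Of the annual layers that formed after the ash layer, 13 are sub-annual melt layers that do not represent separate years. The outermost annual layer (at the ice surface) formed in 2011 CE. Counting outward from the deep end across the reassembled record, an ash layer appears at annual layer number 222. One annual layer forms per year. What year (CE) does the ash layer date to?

Total annual layers = 264 + 15 + 23 = 302.
The ash layer sits at annual layer 222 from the deep end, so 302 − 222 = 80 annual layers formed after it.
Removing the 13 false annual layers leaves 80 − 13 = 67 true annual layers beyond the ash layer.
The annual layer at the ice surface is 2011 CE, so the ash layer dates to 2011 − 67 = 1944 CE.

1944 CE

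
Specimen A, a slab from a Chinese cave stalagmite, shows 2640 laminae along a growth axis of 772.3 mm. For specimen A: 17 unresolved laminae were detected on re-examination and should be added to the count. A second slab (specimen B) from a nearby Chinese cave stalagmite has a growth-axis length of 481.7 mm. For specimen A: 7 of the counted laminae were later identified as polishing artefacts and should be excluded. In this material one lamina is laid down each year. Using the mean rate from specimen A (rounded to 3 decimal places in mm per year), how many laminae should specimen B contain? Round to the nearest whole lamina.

Specimen A: after corrections the count is 2640 − 7 + 17 = 2650 laminae.
A: 772.3 mm over 2650 years gives 772.3 / 2650 ≈ 0.291 mm/yr.
B spans 481.7 / 0.291 = 1655.33 years ≈ 1655 laminae.

1655 laminae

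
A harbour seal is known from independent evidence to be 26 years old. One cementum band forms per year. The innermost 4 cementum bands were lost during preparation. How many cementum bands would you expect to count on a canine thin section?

One cementum band per year gives 26 cementum bands over 26 years.
Less the 4 uncaptured cementum bands: 26 − 4 = 22.

22 cementum bands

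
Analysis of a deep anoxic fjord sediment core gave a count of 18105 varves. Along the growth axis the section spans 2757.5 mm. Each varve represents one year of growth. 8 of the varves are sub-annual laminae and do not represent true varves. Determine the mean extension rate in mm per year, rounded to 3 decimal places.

Correcting the raw count gives 18105 − 8 = 18097 true varves.
Mean rate = 2757.5 mm / 18097 years ≈ 0.152 mm per year.

0.152 mm per year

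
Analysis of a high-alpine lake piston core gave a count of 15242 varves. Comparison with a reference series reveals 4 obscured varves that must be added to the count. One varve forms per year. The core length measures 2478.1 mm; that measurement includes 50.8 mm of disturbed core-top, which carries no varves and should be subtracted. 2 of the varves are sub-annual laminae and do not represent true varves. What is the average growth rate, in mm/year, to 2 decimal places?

True varve count = 15242 − 2 + 4 = 15244.
Removing the 50.8 mm offcut leaves 2478.1 − 50.8 = 2427.3 mm.
2427.3 mm over 15244 years gives 2427.3 / 15244 ≈ 0.16 mm/year.

0.16 mm/year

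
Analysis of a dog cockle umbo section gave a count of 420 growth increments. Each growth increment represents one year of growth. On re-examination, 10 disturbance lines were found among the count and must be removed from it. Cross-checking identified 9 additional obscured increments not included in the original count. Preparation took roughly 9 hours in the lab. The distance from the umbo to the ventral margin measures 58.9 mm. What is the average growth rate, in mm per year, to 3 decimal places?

0.141 mm per year

Correcting the raw count gives 420 − 10 + 9 = 419 true growth increments.
Extension rate ≈ 58.9 / 419 = 0.141 mm per year.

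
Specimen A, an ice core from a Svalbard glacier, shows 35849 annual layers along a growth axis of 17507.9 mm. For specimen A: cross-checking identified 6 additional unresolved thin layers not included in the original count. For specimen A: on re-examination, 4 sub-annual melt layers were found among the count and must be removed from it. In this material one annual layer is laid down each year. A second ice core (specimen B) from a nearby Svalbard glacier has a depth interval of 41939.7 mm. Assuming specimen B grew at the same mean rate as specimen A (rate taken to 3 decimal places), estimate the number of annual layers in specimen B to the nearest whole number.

Specimen A: true annual layer count = 35849 − 4 + 6 = 35851.
A: 17507.9 mm over 35851 years gives 17507.9 / 35851 ≈ 0.488 mm/year.
For B, 41939.7 / 0.488 = 85942.01 years ≈ 85942 annual layers.

85942 annual layers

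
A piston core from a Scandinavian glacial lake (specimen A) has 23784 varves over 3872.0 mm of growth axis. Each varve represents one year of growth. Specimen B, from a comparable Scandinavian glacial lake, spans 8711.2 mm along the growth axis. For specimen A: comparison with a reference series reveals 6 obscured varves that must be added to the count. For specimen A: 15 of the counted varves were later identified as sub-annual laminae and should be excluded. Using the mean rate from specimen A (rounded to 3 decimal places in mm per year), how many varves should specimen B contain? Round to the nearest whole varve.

53443 varves

Specimen A: correcting the raw count gives 23784 − 15 + 6 = 23775 true varves.
A: Extension rate ≈ 3872.0 / 23775 = 0.163 mm/yr.
Specimen B: 8711.2 mm / 0.163 mm per year = 53442.94 years ≈ 53443 varves.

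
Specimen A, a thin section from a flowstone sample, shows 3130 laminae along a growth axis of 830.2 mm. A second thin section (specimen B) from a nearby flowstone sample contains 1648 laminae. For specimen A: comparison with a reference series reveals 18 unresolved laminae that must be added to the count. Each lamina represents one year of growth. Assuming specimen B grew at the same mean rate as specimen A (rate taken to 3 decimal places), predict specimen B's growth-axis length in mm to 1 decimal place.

435.1 mm

Specimen A: after corrections the count is 3130 + 18 = 3148 laminae.
A: Mean rate = 830.2 mm / 3148 years ≈ 0.264 mm per year.
Length of B = 0.264 × 1648 = 435.1 mm.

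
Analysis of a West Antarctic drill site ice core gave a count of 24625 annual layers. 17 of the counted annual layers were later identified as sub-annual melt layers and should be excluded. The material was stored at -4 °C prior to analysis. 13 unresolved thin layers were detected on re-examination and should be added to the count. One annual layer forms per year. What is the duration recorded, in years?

True annual layer count = 24625 − 17 + 13 = 24621.
One annual layer per year makes the duration 24621 years.

24621 yr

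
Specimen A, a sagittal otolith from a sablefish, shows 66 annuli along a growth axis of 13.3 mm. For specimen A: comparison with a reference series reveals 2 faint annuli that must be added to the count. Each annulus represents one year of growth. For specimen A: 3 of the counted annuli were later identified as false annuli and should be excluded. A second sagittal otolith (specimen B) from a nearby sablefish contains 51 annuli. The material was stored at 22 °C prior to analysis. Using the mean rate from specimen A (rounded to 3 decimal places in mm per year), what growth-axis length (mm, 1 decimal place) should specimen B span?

10.5 mm

Specimen A: true annulus count = 66 − 3 + 2 = 65.
A: Mean rate = 13.3 mm / 65 years ≈ 0.205 mm per year.
B's length ≈ 0.205 × 51 = 10.5 mm.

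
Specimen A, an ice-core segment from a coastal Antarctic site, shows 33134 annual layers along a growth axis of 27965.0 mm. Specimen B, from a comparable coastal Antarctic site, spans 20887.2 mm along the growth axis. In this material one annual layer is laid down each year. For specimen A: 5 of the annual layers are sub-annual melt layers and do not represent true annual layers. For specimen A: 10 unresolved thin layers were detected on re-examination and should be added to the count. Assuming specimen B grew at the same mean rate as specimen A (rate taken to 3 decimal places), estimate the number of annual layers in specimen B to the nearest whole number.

Specimen A: after corrections the count is 33134 − 5 + 10 = 33139 annual layers.
A: Mean rate = 27965.0 mm / 33139 years ≈ 0.844 mm/yr.
For B, 20887.2 / 0.844 = 24747.87 years ≈ 24748 annual layers.

24748 annual layers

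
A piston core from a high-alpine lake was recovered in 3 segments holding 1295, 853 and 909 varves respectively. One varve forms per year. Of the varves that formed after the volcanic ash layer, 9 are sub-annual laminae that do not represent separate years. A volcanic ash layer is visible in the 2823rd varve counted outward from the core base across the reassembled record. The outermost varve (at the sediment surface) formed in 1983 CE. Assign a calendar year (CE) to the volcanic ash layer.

1758 CE

Total varves = 1295 + 853 + 909 = 3057.
Between varve 2823 and the sediment surface there are 3057 − 2823 = 234 varves.
Removing the 9 false varves leaves 234 − 9 = 225 true varves beyond the volcanic ash layer.
Counting back 225 years from 1983 CE places the volcanic ash layer in 1983 − 225 = 1758 CE.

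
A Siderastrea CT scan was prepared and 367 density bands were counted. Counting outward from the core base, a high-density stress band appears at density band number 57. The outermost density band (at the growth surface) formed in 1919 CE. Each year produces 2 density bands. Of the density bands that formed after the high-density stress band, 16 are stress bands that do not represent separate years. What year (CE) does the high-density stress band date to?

1772 CE

The high-density stress band sits at density band 57 from the core base, so 367 − 57 = 310 density bands formed after it.
Removing the 16 false density bands leaves 310 − 16 = 294 true density bands beyond the high-density stress band.
With 2 density bands per year, 294 / 2 = 147 years.
The density band at the growth surface is 1919 CE, so the high-density stress band dates to 1919 − 147 = 1772 CE.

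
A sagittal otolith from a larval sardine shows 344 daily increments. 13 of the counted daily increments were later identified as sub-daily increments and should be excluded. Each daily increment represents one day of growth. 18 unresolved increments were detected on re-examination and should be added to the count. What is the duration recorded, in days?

After corrections the count is 344 − 13 + 18 = 349 daily increments.
With a one-to-one daily increment periodicity this is 349 days.

349 days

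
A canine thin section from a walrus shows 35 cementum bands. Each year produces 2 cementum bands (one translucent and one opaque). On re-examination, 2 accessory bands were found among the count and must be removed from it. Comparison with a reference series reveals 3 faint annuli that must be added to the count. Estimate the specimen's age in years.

18 years

True cementum band count = 35 − 2 + 3 = 36.
36 cementum bands at 2 per year is 36 / 2 = 18 years.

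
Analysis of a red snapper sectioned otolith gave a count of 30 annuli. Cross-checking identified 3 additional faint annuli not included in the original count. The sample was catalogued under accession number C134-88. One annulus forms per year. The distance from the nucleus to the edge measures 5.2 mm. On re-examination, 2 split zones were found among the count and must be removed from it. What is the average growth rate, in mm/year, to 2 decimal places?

Correcting the raw count gives 30 − 2 + 3 = 31 true annuli.
Extension rate ≈ 5.2 / 31 = 0.17 mm/year.

0.17 mm/year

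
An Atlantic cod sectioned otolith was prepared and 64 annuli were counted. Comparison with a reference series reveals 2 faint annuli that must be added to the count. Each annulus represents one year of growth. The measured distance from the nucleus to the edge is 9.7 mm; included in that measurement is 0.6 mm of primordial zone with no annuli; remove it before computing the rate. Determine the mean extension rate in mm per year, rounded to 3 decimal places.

0.138 mm per year

True annulus count = 64 + 2 = 66.
The growth record spans 9.7 − 0.6 = 9.1 mm.
Extension rate ≈ 9.1 / 66 = 0.138 mm per year.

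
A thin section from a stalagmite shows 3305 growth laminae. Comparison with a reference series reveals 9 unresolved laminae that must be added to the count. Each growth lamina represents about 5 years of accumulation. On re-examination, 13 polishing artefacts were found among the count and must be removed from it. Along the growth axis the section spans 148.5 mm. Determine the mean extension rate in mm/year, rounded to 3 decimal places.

Adjusted count: 3305 − 13 + 9 = 3301 growth laminae.
3301 growth laminae at 5 years each span 3301 × 5 = 16505 years.
Extension rate ≈ 148.5 / 16505 = 0.009 mm/year.

0.009 mm/year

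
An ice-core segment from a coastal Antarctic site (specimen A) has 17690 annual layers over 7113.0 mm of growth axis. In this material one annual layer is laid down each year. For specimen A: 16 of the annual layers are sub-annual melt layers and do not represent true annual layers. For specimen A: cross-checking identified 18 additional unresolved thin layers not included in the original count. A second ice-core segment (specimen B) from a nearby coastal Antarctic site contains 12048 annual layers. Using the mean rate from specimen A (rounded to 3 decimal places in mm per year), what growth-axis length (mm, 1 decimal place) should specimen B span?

4843.3 mm

Specimen A: correcting the raw count gives 17690 − 16 + 18 = 17692 true annual layers.
A: Extension rate ≈ 7113.0 / 17692 = 0.402 mm/year.
For B, 0.402 mm/year × 12048 years = 4843.3 mm.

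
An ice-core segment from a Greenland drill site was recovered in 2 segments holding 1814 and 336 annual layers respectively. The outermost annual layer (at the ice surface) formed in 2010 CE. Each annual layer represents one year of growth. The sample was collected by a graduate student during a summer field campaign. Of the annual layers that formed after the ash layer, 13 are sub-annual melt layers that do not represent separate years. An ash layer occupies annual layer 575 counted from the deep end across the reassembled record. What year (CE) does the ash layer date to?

Total annual layers = 1814 + 336 = 2150.
Between annual layer 575 and the ice surface there are 2150 − 575 = 1575 annual layers.
Removing the 13 false annual layers leaves 1575 − 13 = 1562 true annual layers beyond the ash layer.
Counting back 1562 years from 2010 CE places the ash layer in 2010 − 1562 = 448 CE.

448 CE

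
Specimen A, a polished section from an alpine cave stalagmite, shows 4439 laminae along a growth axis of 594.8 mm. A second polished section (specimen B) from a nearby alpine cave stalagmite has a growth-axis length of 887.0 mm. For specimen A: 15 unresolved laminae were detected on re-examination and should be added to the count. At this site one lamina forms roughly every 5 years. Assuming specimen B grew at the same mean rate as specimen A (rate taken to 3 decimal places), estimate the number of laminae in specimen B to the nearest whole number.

Specimen A: after corrections the count is 4439 + 15 = 4454 laminae.
Specimen A: 4454 laminae at 5 years each span 4454 × 5 = 22270 years.
A: Extension rate ≈ 594.8 / 22270 = 0.027 mm/year.
B spans 887.0 / 0.027 = 32851.85 years; at 5 years per lamina that is 32851.85 / 5 ≈ 6570 laminae.

6570 laminae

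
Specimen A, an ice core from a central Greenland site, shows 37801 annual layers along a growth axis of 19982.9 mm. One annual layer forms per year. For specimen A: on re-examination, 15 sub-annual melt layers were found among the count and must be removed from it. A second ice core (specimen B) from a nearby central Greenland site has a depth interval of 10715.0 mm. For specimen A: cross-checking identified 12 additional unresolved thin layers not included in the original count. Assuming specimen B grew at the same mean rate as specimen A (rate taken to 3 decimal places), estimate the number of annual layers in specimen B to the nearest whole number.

20255 annual layers

Specimen A: adjusted count: 37801 − 15 + 12 = 37798 annual layers.
A: Mean rate = 19982.9 mm / 37798 years ≈ 0.529 mm/yr.
For B, 10715.0 / 0.529 = 20255.20 years ≈ 20255 annual layers.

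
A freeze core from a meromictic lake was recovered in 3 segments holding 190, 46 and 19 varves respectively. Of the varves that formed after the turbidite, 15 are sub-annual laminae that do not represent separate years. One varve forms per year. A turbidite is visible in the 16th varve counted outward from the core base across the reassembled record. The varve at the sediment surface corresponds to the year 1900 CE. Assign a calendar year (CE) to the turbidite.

Total varves = 190 + 46 + 19 = 255.
The turbidite sits at varve 16 from the core base, so 255 − 16 = 239 varves formed after it.
239 − 15 false = 224 true varves after the turbidite.
Counting back 224 years from 1900 CE places the turbidite in 1900 − 224 = 1676 CE.

1676 CE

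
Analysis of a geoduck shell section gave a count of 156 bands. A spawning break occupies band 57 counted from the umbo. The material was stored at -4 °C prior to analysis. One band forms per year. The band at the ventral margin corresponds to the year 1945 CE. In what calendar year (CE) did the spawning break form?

1846 CE

156 − 57 = 99 bands lie beyond the spawning break toward the ventral margin.
The band at the ventral margin is 1945 CE, so the spawning break dates to 1945 − 99 = 1846 CE.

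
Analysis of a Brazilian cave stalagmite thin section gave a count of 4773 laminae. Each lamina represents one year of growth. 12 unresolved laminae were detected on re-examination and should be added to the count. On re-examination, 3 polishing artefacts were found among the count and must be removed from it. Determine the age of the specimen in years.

Adjusted count: 4773 − 3 + 12 = 4782 laminae.
At one lamina per year, that is 4782 years.

4782 yr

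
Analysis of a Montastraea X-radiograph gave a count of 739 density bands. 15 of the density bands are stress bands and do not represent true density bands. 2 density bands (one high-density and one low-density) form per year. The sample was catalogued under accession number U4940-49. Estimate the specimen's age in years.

362 years

Adjusted count: 739 − 15 = 724 density bands.
With 2 density bands per year, 724 / 2 = 362 years.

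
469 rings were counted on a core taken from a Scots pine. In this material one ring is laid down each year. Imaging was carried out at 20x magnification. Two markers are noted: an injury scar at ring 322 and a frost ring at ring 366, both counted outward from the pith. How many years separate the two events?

366 − 322 = 44 rings lie between the two events.
One ring per year makes the interval 44 years.

44 years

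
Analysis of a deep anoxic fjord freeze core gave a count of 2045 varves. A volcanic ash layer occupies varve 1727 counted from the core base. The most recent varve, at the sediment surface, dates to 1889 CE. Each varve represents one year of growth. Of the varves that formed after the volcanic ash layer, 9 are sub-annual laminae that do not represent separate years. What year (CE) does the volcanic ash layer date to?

1580 CE

2045 − 1727 = 318 varves lie beyond the volcanic ash layer toward the sediment surface.
Excluding 9 false varves: 318 − 9 = 309.
The varve at the sediment surface is 1889 CE, so the volcanic ash layer dates to 1889 − 309 = 1580 CE.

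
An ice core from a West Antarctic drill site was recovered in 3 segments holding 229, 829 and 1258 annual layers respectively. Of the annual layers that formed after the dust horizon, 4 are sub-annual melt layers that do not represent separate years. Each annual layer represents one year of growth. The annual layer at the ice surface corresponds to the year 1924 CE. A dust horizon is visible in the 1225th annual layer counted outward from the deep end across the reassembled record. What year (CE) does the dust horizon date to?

Total annual layers = 229 + 829 + 1258 = 2316.
The dust horizon sits at annual layer 1225 from the deep end, so 2316 − 1225 = 1091 annual layers formed after it.
Excluding 4 false annual layers: 1091 − 4 = 1087.
Counting back 1087 years from 1924 CE places the dust horizon in 1924 − 1087 = 837 CE.

837 CE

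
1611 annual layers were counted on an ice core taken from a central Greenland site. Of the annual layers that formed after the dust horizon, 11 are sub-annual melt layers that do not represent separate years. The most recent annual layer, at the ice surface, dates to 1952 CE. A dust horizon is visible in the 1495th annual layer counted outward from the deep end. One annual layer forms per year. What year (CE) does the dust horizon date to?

1847 CE

1611 − 1495 = 116 annual layers lie beyond the dust horizon toward the ice surface.
Removing the 11 false annual layers leaves 116 − 11 = 105 true annual layers beyond the dust horizon.
The annual layer at the ice surface is 1952 CE, so the dust horizon dates to 1952 − 105 = 1847 CE.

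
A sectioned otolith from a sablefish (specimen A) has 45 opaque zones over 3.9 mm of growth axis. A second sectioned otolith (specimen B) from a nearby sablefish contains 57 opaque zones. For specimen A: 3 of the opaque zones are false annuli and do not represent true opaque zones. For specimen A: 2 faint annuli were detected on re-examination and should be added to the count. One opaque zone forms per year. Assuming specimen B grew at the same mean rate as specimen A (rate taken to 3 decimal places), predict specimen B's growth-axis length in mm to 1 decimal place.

Specimen A: correcting the raw count gives 45 − 3 + 2 = 44 true opaque zones.
A: Extension rate ≈ 3.9 / 44 = 0.089 mm/year.
Length of B = 0.089 × 57 = 5.1 mm.

5.1 mm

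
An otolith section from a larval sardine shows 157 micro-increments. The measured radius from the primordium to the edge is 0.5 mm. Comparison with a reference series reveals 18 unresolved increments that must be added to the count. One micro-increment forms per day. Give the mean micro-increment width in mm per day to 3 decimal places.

Correcting the raw count gives 157 + 18 = 175 true micro-increments.
Extension rate ≈ 0.5 / 175 = 0.003 mm per day.

0.003 mm per day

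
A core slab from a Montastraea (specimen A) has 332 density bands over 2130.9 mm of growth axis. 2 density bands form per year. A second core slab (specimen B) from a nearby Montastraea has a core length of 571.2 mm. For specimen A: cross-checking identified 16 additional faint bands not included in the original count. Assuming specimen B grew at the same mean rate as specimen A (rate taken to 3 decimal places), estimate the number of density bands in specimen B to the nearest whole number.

Specimen A: correcting the raw count gives 332 + 16 = 348 true density bands.
Specimen A: 348 density bands at 2 per year is 348 / 2 = 174 years.
A: 2130.9 mm over 174 years gives 2130.9 / 174 ≈ 12.247 mm/year.
Specimen B: 571.2 mm / 12.247 mm per year = 46.64 years; at 2 density bands per year that is 46.64 × 2 ≈ 93 density bands.

93 density bands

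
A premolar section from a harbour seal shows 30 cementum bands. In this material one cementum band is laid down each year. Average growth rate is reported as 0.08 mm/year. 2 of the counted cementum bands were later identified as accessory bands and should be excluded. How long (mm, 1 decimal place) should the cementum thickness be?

After corrections the count is 30 − 2 = 28 cementum bands.
Predicted length = 0.08 mm/year × 28 years = 2.2 mm.

2.2 mm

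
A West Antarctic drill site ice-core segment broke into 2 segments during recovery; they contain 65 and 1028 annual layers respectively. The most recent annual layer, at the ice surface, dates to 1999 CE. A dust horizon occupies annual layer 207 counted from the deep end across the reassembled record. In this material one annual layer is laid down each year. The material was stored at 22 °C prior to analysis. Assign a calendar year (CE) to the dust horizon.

Total annual layers = 65 + 1028 = 1093.
1093 − 207 = 886 annual layers lie beyond the dust horizon toward the ice surface.
Counting back 886 years from 1999 CE places the dust horizon in 1999 − 886 = 1113 CE.

1113 CE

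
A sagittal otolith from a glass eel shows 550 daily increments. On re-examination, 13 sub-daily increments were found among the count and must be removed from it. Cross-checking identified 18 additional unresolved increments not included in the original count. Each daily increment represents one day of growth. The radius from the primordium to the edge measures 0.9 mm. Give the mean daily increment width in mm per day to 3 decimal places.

Adjusted count: 550 − 13 + 18 = 555 daily increments.
Extension rate ≈ 0.9 / 555 = 0.002 mm per day.

0.002 mm per day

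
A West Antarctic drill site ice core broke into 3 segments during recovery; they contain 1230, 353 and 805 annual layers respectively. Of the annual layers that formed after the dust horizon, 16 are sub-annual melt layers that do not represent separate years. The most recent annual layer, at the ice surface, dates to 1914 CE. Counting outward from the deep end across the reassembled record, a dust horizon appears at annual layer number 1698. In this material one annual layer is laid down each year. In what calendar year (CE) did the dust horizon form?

Total annual layers = 1230 + 353 + 805 = 2388.
The dust horizon sits at annual layer 1698 from the deep end, so 2388 − 1698 = 690 annual layers formed after it.
690 − 16 false = 674 true annual layers after the dust horizon.
The annual layer at the ice surface is 1914 CE, so the dust horizon dates to 1914 − 674 = 1240 CE.

1240 CE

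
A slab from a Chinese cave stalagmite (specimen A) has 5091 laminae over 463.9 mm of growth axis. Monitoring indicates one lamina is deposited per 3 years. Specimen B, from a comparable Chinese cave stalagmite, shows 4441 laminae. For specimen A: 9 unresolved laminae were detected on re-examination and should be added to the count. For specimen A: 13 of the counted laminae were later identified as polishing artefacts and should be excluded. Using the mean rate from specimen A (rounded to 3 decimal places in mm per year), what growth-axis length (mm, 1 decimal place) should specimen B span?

399.7 mm

Specimen A: adjusted count: 5091 − 13 + 9 = 5087 laminae.
Specimen A: 5087 laminae at 3 years each span 5087 × 3 = 15261 years.
A: Extension rate ≈ 463.9 / 15261 = 0.030 mm per year.
Specimen B: 4441 laminae at 3 years each span 4441 × 3 = 13323 years. B's length ≈ 0.030 × 13323 = 399.7 mm.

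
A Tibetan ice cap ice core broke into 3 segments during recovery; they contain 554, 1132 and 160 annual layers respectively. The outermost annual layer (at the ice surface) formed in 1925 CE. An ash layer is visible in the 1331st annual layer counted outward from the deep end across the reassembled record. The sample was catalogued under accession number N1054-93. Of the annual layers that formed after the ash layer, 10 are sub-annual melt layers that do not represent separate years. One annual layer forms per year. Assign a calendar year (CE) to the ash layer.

Total annual layers = 554 + 1132 + 160 = 1846.
1846 − 1331 = 515 annual layers lie beyond the ash layer toward the ice surface.
Excluding 10 false annual layers: 515 − 10 = 505.
Counting back 505 years from 1925 CE places the ash layer in 1925 − 505 = 1420 CE.

1420 CE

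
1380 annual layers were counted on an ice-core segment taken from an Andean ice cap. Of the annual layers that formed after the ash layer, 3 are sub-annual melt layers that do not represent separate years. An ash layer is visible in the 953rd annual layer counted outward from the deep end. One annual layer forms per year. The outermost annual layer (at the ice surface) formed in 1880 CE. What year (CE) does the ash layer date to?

The ash layer sits at annual layer 953 from the deep end, so 1380 − 953 = 427 annual layers formed after it.
Removing the 3 false annual layers leaves 427 − 3 = 424 true annual layers beyond the ash layer.
Counting back 424 years from 1880 CE places the ash layer in 1880 − 424 = 1456 CE.

1456 CE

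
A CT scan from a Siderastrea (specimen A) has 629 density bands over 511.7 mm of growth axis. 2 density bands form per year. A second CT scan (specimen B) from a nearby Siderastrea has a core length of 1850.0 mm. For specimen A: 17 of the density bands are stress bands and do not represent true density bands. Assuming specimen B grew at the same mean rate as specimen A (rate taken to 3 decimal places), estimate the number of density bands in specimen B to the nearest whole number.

Specimen A: adjusted count: 629 − 17 = 612 density bands.
Specimen A: with 2 density bands per year, 612 / 2 = 306 years.
A: Extension rate ≈ 511.7 / 306 = 1.672 mm/yr.
For B, 1850.0 / 1.672 = 1106.46 years; at 2 density bands per year that is 1106.46 × 2 ≈ 2213 density bands.

2213 density bands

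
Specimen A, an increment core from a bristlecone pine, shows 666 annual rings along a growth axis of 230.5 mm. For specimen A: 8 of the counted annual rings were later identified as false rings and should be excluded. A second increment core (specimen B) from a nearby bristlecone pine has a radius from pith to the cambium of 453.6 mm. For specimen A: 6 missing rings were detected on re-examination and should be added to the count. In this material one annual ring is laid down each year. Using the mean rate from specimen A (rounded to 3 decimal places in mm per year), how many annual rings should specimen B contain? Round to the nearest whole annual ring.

Specimen A: correcting the raw count gives 666 − 8 + 6 = 664 true annual rings.
A: Extension rate ≈ 230.5 / 664 = 0.347 mm/yr.
B spans 453.6 / 0.347 = 1307.20 years ≈ 1307 annual rings.

1307 annual rings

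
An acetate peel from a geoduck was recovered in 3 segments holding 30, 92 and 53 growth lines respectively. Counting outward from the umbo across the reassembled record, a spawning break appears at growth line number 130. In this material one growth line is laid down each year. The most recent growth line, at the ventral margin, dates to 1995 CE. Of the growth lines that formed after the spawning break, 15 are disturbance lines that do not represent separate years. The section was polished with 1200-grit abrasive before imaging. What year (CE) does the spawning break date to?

1965 CE

Total growth lines = 30 + 92 + 53 = 175.
The spawning break sits at growth line 130 from the umbo, so 175 − 130 = 45 growth lines formed after it.
Removing the 15 false growth lines leaves 45 − 15 = 30 true growth lines beyond the spawning break.
Counting back 30 years from 1995 CE places the spawning break in 1995 − 30 = 1965 CE.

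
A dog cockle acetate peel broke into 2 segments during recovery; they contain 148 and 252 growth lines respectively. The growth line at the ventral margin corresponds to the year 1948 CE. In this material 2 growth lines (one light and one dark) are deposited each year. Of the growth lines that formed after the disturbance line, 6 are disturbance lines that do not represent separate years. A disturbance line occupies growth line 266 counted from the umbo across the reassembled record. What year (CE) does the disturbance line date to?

Total growth lines = 148 + 252 = 400.
400 − 266 = 134 growth lines lie beyond the disturbance line toward the ventral margin.
134 − 6 false = 128 true growth lines after the disturbance line.
Dividing by 2 growth lines per year: 128 / 2 = 64 years.
1948 − 64 = 1884 CE.

1884 CE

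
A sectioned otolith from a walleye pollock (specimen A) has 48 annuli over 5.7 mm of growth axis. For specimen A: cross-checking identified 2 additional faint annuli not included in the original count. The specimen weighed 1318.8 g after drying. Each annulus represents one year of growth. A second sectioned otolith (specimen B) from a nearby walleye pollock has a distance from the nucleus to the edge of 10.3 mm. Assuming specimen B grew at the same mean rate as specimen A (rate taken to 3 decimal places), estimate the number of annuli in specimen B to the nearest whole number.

90 annuli

Specimen A: correcting the raw count gives 48 + 2 = 50 true annuli.
A: Extension rate ≈ 5.7 / 50 = 0.114 mm per year.
B spans 10.3 / 0.114 = 90.35 years ≈ 90 annuli.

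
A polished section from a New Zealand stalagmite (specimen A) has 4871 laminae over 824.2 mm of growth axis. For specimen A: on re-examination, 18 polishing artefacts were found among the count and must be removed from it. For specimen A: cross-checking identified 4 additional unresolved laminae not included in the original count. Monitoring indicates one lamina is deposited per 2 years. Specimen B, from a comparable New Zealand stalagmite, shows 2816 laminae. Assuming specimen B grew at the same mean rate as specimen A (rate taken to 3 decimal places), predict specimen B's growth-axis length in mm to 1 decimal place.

Specimen A: true lamina count = 4871 − 18 + 4 = 4857.
Specimen A: at 2 years per lamina, 4857 × 2 = 9714 years.
A: Mean rate = 824.2 mm / 9714 years ≈ 0.085 mm/yr.
Specimen B: at 2 years per lamina, 2816 × 2 = 5632 years. B's length ≈ 0.085 × 5632 = 478.7 mm.

478.7 mm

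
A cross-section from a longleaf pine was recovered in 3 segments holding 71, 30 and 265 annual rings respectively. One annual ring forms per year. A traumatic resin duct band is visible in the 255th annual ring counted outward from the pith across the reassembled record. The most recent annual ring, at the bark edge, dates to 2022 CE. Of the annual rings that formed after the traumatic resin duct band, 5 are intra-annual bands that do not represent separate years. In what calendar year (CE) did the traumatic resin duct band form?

1916 CE

Total annual rings = 71 + 30 + 265 = 366.
Between annual ring 255 and the bark edge there are 366 − 255 = 111 annual rings.
111 − 5 false = 106 true annual rings after the traumatic resin duct band.
The annual ring at the bark edge is 2022 CE, so the traumatic resin duct band dates to 2022 − 106 = 1916 CE.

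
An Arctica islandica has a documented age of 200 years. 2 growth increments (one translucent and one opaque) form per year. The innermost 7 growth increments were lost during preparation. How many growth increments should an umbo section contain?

393 growth increments

With 2 growth increments per year, 200 years would produce 200 × 2 = 400 growth increments.
400 − 7 missed = 393 growth increments expected in the prepared section.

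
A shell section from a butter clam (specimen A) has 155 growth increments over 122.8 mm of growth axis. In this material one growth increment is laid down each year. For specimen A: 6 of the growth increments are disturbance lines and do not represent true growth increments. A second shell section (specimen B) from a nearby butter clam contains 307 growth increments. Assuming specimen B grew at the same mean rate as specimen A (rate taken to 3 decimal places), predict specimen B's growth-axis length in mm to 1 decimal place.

Specimen A: after corrections the count is 155 − 6 = 149 growth increments.
A: Extension rate ≈ 122.8 / 149 = 0.824 mm per year.
B's length ≈ 0.824 × 307 = 253.0 mm.

253.0 mm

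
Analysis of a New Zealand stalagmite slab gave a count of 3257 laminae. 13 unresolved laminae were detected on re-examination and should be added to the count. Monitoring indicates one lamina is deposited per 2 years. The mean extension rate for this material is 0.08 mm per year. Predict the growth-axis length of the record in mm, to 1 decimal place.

After corrections the count is 3257 + 13 = 3270 laminae.
At 2 years per lamina, 3270 × 2 = 6540 years.
6540 years at 0.08 mm/year gives 0.08 × 6540 = 523.2 mm.

523.2 mm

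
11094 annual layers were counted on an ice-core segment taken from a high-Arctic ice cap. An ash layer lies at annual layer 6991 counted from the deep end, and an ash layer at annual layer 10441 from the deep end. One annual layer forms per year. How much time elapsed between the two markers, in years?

10441 − 6991 = 3450 annual layers lie between the two events.
One annual layer per year makes the interval 3450 years.

3450 years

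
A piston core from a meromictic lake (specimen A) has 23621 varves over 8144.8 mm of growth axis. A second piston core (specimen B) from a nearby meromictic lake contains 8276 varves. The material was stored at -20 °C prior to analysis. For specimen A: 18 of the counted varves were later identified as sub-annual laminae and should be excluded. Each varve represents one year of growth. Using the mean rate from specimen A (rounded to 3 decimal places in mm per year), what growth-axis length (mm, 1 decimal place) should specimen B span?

2855.2 mm

Specimen A: adjusted count: 23621 − 18 = 23603 varves.
A: 8144.8 mm over 23603 years gives 8144.8 / 23603 ≈ 0.345 mm/yr.
For B, 0.345 mm/year × 8276 years = 2855.2 mm.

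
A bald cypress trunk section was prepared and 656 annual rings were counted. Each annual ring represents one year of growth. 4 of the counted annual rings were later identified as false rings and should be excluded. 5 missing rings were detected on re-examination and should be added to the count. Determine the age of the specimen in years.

True annual ring count = 656 − 4 + 5 = 657.
One annual ring per year makes the duration 657 years.

657 yr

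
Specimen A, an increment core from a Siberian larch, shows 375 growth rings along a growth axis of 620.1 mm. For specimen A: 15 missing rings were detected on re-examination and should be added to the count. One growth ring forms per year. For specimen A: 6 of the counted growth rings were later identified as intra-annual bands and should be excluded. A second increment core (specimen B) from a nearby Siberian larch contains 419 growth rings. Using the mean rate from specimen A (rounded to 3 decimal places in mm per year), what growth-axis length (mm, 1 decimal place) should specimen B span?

Specimen A: correcting the raw count gives 375 − 6 + 15 = 384 true growth rings.
A: Mean rate = 620.1 mm / 384 years ≈ 1.615 mm per year.
Length of B = 1.615 × 419 = 676.7 mm.

676.7 mm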